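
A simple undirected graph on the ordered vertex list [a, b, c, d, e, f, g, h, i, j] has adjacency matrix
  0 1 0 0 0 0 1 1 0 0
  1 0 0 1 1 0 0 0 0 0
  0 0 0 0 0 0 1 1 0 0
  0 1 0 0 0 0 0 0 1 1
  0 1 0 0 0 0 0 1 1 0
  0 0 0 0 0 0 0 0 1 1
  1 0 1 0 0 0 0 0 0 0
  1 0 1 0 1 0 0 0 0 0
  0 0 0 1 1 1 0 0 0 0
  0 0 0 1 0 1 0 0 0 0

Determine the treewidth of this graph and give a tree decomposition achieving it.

Each bag holds 3 vertices, so the decomposition has width 2, which upper-bounds the treewidth. For the lower bound, G contains the cycle c–g–a–h–c, so G is not a forest; only forests have treewidth ≤ 1, hence tw(G) ≥ 2. The upper and lower bounds meet at 2, so that is the treewidth.

Treewidth 2.
One optimal decomposition is:
Bags: B1 = {c, g, h}  B2 = {a, g, h}  B3 = {a, e, h}  B4 = {a, b, e}  B5 = {b, e, i}  B6 = {b, d, i}  B7 = {d, f, i}  B8 = {d, f, j}
Tree: B1–B2, B2–B3, B3–B4, B4–B5, B5–B6, B6–B7, B7–B8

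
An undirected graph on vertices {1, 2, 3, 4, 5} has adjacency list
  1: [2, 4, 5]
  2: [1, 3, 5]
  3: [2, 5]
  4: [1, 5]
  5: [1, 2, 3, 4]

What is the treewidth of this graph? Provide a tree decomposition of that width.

The largest bag has 3 vertices, giving width 2; this decomposition certifies tw(G) ≤ 2. Conversely, {1, 2, 5} is a clique of size 3, and the vertices of any clique must share a bag in every tree decomposition; so some bag has ≥ 3 vertices and tw(G) ≥ 2. Combining the bounds, tw(G) = 2.

Treewidth 2.
One optimal decomposition is:
Bags: B1 = {2, 3, 5}  B2 = {1, 2, 5}  B3 = {1, 4, 5}
Tree: B1–B2, B2–B3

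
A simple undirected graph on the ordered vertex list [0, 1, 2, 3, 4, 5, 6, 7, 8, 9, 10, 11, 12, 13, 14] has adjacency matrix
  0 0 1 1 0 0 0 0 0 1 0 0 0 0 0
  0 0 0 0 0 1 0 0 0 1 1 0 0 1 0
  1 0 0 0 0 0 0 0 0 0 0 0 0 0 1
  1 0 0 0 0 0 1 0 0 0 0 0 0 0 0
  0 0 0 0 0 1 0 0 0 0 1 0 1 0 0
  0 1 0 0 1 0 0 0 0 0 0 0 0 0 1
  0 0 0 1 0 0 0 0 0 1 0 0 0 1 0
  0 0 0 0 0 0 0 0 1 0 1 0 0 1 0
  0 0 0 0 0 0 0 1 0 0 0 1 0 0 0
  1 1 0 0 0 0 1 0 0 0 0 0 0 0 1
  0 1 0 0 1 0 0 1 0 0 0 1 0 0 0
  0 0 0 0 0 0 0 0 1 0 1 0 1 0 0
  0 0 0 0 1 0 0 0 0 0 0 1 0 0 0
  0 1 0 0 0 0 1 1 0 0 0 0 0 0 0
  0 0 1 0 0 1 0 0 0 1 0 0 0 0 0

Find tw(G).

A width-3 tree decomposition is:
Bags: B1 = {4, 8, 11, 12}  B2 = {4, 8, 10, 11}  B3 = {4, 7, 8, 10}  B4 = {4, 5, 7, 10}  B5 = {1, 5, 7, 10}  B6 = {1, 5, 7, 13}  B7 = {1, 5, 13, 14}  B8 = {1, 9, 13, 14}  B9 = {6, 9, 13, 14}  B10 = {2, 6, 9, 14}  B11 = {0, 2, 6, 9}  B12 = {0, 2, 3, 6}
Tree: B1–B2, B2–B3, B3–B4, B4–B5, B5–B6, B6–B7, B7–B8, B8–B9, B9–B10, B10–B11, B11–B12
Each bag holds 4 vertices, so the decomposition has width 3, which upper-bounds the treewidth. For the lower bound: the 4 vertex sets {8,11,12}, {4}, {10}, {1,5,7,13} are disjoint, each induces a connected subgraph, and every pair is joined by at least one edge of G. Contracting each set to a single vertex therefore yields K_{4} as a minor, and since treewidth is minor-monotone, tw(G) ≥ tw(K_{4}) = 3. Combining the bounds, tw(G) = 3.

3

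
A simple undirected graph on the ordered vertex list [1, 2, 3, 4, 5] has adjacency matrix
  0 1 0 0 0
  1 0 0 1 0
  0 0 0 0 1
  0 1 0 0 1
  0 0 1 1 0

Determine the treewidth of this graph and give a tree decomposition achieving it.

The largest bag has 2 vertices, giving width 1; this decomposition certifies tw(G) ≤ 1. G has an edge, so its treewidth is at least 1. Hence tw(G) = 1 exactly.

Treewidth 1.
Bags: B1 = {1, 2}  B2 = {2, 4}  B3 = {4, 5}  B4 = {3, 5}
Tree: B1–B2, B2–B3, B3–B4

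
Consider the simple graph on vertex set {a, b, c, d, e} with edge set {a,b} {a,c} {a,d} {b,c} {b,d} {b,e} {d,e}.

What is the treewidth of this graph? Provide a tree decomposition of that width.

Treewidth 2.
Bags: B1 = {a, b, c}  B2 = {a, b, d}  B3 = {b, d, e}
Tree: B1–B2, B2–B3

Every bag has size at most 3, so the width is 3 − 1 = 2 and tw(G) ≤ 2. For the lower bound, the 3 vertices {b, d, e} are pairwise adjacent, and any tree decomposition puts a clique entirely inside one bag — forcing width ≥ 2. Therefore the treewidth is 2.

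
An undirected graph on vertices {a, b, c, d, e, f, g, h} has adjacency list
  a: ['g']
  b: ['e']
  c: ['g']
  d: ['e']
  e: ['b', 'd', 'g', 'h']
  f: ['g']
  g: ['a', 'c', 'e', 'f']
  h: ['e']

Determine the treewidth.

A width-1 tree decomposition is:
Bags: B1 = {e, g}  B2 = {f, g}  B3 = {e, h}  B4 = {b, e}  B5 = {d, e}  B6 = {c, g}  B7 = {a, g}
Tree: B1–B2, B1–B3, B1–B4, B1–B5, B1–B6, B6–B7
Each bag holds 2 vertices, so the decomposition has width 1, which upper-bounds the treewidth. Since G has at least one edge (e.g. e–g), it is not an edgeless graph, so tw(G) ≥ 1. Hence tw(G) = 1 exactly.

1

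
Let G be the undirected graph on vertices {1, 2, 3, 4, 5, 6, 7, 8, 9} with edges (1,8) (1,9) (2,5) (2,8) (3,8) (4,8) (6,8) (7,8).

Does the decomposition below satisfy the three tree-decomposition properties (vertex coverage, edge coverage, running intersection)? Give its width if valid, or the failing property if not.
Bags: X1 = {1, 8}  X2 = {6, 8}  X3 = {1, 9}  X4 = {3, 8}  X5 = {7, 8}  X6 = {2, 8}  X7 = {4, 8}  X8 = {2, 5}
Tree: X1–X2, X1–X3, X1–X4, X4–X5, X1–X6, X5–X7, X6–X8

Every vertex of G appears in some bag (union = {1, 2, 3, 4, 5, 6, 7, 8, 9}); every edge is covered by a bag; and for each vertex v the set of bags containing v is connected in the bag tree. The decomposition is therefore valid. The largest bag has 2 vertices, so the width is 1.

Yes; width 1.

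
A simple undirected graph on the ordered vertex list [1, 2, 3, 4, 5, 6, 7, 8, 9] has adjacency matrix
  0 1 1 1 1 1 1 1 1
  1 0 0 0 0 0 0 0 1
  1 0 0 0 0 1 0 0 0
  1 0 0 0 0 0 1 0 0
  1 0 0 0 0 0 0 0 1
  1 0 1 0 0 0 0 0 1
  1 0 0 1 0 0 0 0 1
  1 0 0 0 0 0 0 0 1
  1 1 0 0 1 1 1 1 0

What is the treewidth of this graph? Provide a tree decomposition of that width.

The largest bag has 3 vertices, giving width 2; this decomposition certifies tw(G) ≤ 2. For the lower bound, the 3 vertices {1, 2, 9} are pairwise adjacent, and any tree decomposition puts a clique entirely inside one bag — forcing width ≥ 2. Hence tw(G) = 2 exactly.

Treewidth 2.
One such decomposition:
Bags: B1 = {1, 7, 9}  B2 = {1, 2, 9}  B3 = {1, 6, 9}  B4 = {1, 8, 9}  B5 = {1, 3, 6}  B6 = {1, 5, 9}  B7 = {1, 4, 7}
Tree: B1–B2, B1–B3, B1–B4, B3–B5, B1–B6, B1–B7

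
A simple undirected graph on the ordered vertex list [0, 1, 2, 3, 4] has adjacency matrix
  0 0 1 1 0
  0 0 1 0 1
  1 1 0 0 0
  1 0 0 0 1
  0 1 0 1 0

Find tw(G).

2

A width-2 tree decomposition is:
Bags: B1 = {1, 3, 4}  B2 = {1, 2, 3}  B3 = {0, 2, 3}
Tree: B1–B2, B2–B3
Each bag holds 3 vertices, so the decomposition has width 2, which upper-bounds the treewidth. The edges 3–4–1–2–0–3 form a cycle, so G is not a tree and its treewidth is at least 2. Combining the bounds, tw(G) = 2.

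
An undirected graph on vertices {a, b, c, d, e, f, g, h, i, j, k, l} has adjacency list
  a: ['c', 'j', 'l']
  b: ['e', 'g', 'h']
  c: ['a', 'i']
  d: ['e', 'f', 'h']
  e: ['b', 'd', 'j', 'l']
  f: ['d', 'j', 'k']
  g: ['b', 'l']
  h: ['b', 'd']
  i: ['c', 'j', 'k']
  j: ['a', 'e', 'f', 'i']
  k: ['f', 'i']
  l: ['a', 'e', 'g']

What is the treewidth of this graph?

3

A width-3 tree decomposition is:
Bags: B1 = {b, d, g, h}  B2 = {b, d, e, g}  B3 = {d, e, g, l}  B4 = {d, e, f, l}  B5 = {e, f, j, l}  B6 = {a, f, j, l}  B7 = {a, f, j, k}  B8 = {a, i, j, k}  B9 = {a, c, i, k}
Tree: B1–B2, B2–B3, B3–B4, B4–B5, B5–B6, B6–B7, B7–B8, B8–B9
Every bag has size at most 4, so the width is 4 − 1 = 3 and tw(G) ≤ 3. For the lower bound: the 4 vertex sets {b,g,h}, {d}, {e}, {a,f,j,l} are disjoint, each induces a connected subgraph, and every pair is joined by at least one edge of G. Contracting each set to a single vertex therefore yields K_{4} as a minor, and since treewidth is minor-monotone, tw(G) ≥ tw(K_{4}) = 3. Combining the bounds, tw(G) = 3.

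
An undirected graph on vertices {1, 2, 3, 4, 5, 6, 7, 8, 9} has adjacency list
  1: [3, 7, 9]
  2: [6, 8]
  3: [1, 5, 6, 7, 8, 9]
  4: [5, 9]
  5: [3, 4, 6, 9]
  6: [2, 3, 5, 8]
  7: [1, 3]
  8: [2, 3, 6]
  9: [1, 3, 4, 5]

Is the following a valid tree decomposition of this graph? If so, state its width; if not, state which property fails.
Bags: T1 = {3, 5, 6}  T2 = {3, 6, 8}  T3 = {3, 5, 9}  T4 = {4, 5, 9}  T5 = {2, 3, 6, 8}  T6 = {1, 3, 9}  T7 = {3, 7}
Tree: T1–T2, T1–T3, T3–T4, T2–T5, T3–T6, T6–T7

A tree decomposition must satisfy three properties: every vertex lies in some bag; for every edge, both endpoints lie together in some bag; and for every vertex, the bags containing it form a connected subtree. Here edge (1,7) lies in no bag, so the decomposition is invalid.

No — edge (1,7) lies in no bag.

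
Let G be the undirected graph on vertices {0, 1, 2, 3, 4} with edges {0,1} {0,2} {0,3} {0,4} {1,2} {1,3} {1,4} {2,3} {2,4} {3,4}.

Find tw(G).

A width-4 tree decomposition is:
Bags: B1 = {0, 1, 2, 3, 4}
Tree: (single bag)
A single bag containing all 5 vertices is trivially a valid decomposition of width 4. For the lower bound, the 5 vertices {0, 1, 2, 3, 4} are pairwise adjacent, and any tree decomposition puts a clique entirely inside one bag — forcing width ≥ 4. Combining the bounds, tw(G) = 4.

4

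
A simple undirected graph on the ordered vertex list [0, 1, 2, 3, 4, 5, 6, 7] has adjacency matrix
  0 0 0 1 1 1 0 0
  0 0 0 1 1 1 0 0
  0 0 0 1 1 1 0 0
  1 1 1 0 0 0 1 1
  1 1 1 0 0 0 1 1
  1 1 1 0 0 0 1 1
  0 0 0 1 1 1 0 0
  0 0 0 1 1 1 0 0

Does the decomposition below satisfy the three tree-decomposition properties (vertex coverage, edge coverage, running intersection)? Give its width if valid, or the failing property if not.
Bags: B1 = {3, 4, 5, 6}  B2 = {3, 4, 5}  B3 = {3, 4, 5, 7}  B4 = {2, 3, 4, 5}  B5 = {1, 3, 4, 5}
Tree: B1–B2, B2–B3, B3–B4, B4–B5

No — vertex 0 appears in no bag.

A tree decomposition must satisfy three properties: every vertex lies in some bag; for every edge, both endpoints lie together in some bag; and for every vertex, the bags containing it form a connected subtree. Here vertex 0 appears in no bag, so the decomposition is invalid.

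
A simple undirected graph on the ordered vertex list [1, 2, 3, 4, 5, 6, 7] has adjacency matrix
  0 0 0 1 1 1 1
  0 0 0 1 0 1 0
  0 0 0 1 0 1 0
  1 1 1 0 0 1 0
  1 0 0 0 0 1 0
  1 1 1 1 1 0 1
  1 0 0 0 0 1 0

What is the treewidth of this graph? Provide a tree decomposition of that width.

Each bag holds 3 vertices, so the decomposition has width 2, which upper-bounds the treewidth. Conversely, {1, 4, 6} is a clique of size 3, and the vertices of any clique must share a bag in every tree decomposition; so some bag has ≥ 3 vertices and tw(G) ≥ 2. Combining the bounds, tw(G) = 2.

Treewidth 2.
Bags: B1 = {2, 4, 6}  B2 = {1, 4, 6}  B3 = {1, 5, 6}  B4 = {3, 4, 6}  B5 = {1, 6, 7}
Tree: B1–B2, B2–B3, B2–B4, B2–B5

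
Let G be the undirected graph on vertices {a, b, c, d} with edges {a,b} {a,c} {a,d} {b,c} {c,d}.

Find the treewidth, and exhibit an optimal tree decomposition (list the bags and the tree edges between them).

The largest bag has 3 vertices, giving width 2; this decomposition certifies tw(G) ≤ 2. On the other hand G contains the 3-clique {a, c, d}. A clique must lie in a single bag of any decomposition, so no decomposition can have width below 2. Combining the bounds, tw(G) = 2.

Treewidth 2.
One such decomposition:
Bags: B1 = {a, b, c}  B2 = {a, c, d}
Tree: B1–B2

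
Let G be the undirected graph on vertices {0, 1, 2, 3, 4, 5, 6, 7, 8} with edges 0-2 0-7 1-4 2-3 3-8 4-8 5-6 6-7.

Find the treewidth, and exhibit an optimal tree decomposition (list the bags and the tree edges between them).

Every bag has size at most 2, so the width is 2 − 1 = 1 and tw(G) ≤ 1. Any graph with an edge has treewidth ≥ 1, and G has the edge 5–6. The upper and lower bounds meet at 1, so that is the treewidth.

Treewidth 1.
One optimal decomposition is:
Bags: B1 = {5, 6}  B2 = {6, 7}  B3 = {0, 7}  B4 = {0, 2}  B5 = {2, 3}  B6 = {3, 8}  B7 = {4, 8}  B8 = {1, 4}
Tree: B1–B2, B2–B3, B3–B4, B4–B5, B5–B6, B6–B7, B7–B8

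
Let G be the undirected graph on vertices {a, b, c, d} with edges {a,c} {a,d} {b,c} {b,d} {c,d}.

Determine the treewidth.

2

A width-2 tree decomposition is:
Bags: B1 = {b, c, d}  B2 = {a, c, d}
Tree: B1–B2
The largest bag has 3 vertices, giving width 2; this decomposition certifies tw(G) ≤ 2. On the other hand G contains the 3-clique {a, c, d}. A clique must lie in a single bag of any decomposition, so no decomposition can have width below 2. Therefore the treewidth is 2.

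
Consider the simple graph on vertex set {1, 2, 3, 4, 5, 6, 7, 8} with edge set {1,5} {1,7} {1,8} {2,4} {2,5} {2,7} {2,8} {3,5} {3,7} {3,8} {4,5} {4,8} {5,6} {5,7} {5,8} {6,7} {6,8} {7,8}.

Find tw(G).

A width-3 tree decomposition is:
Bags: B1 = {5, 6, 7, 8}  B2 = {2, 5, 7, 8}  B3 = {3, 5, 7, 8}  B4 = {1, 5, 7, 8}  B5 = {2, 4, 5, 8}
Tree: B1–B2, B2–B3, B1–B4, B2–B5
Every bag has size at most 4, so the width is 4 − 1 = 3 and tw(G) ≤ 3. On the other hand G contains the 4-clique {2, 4, 5, 8}. A clique must lie in a single bag of any decomposition, so no decomposition can have width below 3. The upper and lower bounds meet at 3, so that is the treewidth.

3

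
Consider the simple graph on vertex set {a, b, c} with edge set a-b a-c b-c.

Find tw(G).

A width-2 tree decomposition is:
Bags: B1 = {a, b, c}
Tree: (single bag)
With just one bag of size 3, the width is 3 − 1 = 2, so tw(G) ≤ 2. Conversely, {a, b, c} is a clique of size 3, and the vertices of any clique must share a bag in every tree decomposition; so some bag has ≥ 3 vertices and tw(G) ≥ 2. The upper and lower bounds meet at 2, so that is the treewidth.

2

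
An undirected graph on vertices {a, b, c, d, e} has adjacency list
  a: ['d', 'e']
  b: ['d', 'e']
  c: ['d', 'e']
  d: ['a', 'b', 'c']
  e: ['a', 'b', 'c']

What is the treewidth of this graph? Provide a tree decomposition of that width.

Every bag has size at most 3, so the width is 3 − 1 = 2 and tw(G) ≤ 2. The edges a–e–b–d–a form a cycle, so G is not a tree and its treewidth is at least 2. Hence tw(G) = 2 exactly.

Treewidth 2.
Bags: B1 = {a, d, e}  B2 = {b, d, e}  B3 = {c, d, e}
Tree: B1–B2, B2–B3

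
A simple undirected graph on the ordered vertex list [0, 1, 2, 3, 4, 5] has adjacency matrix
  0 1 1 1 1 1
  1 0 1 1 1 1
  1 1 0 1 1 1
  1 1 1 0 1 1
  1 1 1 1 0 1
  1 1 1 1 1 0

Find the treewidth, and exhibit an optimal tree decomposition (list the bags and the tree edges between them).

With just one bag of size 6, the width is 6 − 1 = 5, so tw(G) ≤ 5. On the other hand G contains the 6-clique {0, 1, 2, 3, 4, 5}. A clique must lie in a single bag of any decomposition, so no decomposition can have width below 5. Combining the bounds, tw(G) = 5.

Treewidth 5.
One optimal decomposition is:
Bags: B1 = {0, 1, 2, 3, 4, 5}
Tree: (single bag)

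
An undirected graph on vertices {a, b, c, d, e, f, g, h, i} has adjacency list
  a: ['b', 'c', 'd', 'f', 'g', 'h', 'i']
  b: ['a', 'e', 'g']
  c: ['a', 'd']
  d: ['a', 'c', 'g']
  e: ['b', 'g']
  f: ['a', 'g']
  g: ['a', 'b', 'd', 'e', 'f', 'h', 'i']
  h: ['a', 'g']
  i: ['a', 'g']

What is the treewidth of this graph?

A width-2 tree decomposition is:
Bags: B1 = {a, b, g}  B2 = {a, f, g}  B3 = {a, d, g}  B4 = {a, c, d}  B5 = {b, e, g}  B6 = {a, g, i}  B7 = {a, g, h}
Tree: B1–B2, B1–B3, B3–B4, B1–B5, B3–B6, B6–B7
Every bag has size at most 3, so the width is 3 − 1 = 2 and tw(G) ≤ 2. For the lower bound, the 3 vertices {b, e, g} are pairwise adjacent, and any tree decomposition puts a clique entirely inside one bag — forcing width ≥ 2. The upper and lower bounds meet at 2, so that is the treewidth.

2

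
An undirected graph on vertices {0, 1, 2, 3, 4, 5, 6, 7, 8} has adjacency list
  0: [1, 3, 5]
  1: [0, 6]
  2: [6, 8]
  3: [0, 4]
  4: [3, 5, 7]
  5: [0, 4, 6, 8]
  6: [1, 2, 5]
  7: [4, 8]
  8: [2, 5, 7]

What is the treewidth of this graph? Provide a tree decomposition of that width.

Each bag holds 4 vertices, so the decomposition has width 3, which upper-bounds the treewidth. For the lower bound: the 4 vertex sets {2,7,8}, {4}, {5}, {0,1,3,6} are disjoint, each induces a connected subgraph, and every pair is joined by at least one edge of G. Contracting each set to a single vertex therefore yields K_{4} as a minor, and since treewidth is minor-monotone, tw(G) ≥ tw(K_{4}) = 3. Hence tw(G) = 3 exactly.

Treewidth 3.
Bags: B1 = {2, 4, 7, 8}  B2 = {2, 4, 5, 8}  B3 = {2, 4, 5, 6}  B4 = {3, 4, 5, 6}  B5 = {0, 3, 5, 6}  B6 = {0, 1, 3, 6}
Tree: B1–B2, B2–B3, B3–B4, B4–B5, B5–B6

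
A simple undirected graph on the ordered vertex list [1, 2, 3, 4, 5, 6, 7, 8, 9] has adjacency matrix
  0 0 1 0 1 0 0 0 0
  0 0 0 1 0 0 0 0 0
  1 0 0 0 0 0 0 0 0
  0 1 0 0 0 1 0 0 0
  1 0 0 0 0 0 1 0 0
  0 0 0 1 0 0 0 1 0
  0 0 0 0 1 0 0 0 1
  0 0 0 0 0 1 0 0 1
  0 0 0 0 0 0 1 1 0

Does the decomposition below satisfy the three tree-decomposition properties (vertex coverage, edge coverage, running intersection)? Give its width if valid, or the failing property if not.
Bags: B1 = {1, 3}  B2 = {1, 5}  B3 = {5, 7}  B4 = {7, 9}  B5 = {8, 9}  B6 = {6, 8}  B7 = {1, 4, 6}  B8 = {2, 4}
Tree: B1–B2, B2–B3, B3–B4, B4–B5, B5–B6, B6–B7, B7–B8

No — bags containing vertex 1 are not connected in the tree.

A tree decomposition must satisfy three properties: every vertex lies in some bag; for every edge, both endpoints lie together in some bag; and for every vertex, the bags containing it form a connected subtree. Here bags containing vertex 1 are not connected in the tree, so the decomposition is invalid.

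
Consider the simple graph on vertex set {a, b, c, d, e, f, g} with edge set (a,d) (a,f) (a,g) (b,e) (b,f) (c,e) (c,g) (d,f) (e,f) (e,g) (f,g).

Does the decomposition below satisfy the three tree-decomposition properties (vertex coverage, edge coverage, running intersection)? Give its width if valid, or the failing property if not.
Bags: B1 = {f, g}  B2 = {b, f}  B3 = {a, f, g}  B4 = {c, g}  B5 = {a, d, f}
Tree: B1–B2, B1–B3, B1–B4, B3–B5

No — vertex e appears in no bag.

A tree decomposition must satisfy three properties: every vertex lies in some bag; for every edge, both endpoints lie together in some bag; and for every vertex, the bags containing it form a connected subtree. Here vertex e appears in no bag, so the decomposition is invalid.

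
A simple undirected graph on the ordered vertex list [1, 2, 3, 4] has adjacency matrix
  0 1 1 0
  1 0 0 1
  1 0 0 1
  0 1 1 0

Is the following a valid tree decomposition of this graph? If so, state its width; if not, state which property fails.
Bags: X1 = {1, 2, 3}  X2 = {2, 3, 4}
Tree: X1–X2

Yes; width 2.

Checking the three conditions: (i) the bags cover all of {1, 2, 3, 4}; (ii) for each edge, some bag contains both endpoints; (iii) the bags containing any fixed vertex form a subtree. All hold, so the decomposition is valid with width 3 − 1 = 2.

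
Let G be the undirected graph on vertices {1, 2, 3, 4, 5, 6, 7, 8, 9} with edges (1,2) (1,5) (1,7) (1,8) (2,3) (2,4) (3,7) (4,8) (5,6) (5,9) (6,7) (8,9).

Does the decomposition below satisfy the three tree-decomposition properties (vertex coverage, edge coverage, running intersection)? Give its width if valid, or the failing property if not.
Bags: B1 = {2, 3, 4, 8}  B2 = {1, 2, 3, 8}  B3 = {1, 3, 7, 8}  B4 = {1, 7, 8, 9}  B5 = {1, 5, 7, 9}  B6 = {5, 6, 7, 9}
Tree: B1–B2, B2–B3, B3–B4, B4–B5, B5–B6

Every vertex of G appears in some bag (union = {1, 2, 3, 4, 5, 6, 7, 8, 9}); every edge is covered by a bag; and for each vertex v the set of bags containing v is connected in the bag tree. The decomposition is therefore valid. The largest bag has 4 vertices, so the width is 3.

Yes; width 3.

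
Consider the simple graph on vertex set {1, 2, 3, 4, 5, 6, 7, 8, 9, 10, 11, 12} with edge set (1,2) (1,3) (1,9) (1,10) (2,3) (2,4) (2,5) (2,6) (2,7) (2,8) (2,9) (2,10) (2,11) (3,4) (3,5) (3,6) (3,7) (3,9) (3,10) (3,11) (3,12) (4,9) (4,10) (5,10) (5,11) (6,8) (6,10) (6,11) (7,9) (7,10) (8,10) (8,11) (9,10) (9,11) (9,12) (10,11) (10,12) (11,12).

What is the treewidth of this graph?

4

A width-4 tree decomposition is:
Bags: B1 = {2, 3, 9, 10, 11}  B2 = {3, 9, 10, 11, 12}  B3 = {1, 2, 3, 9, 10}  B4 = {2, 3, 5, 10, 11}  B5 = {2, 3, 6, 10, 11}  B6 = {2, 6, 8, 10, 11}  B7 = {2, 3, 4, 9, 10}  B8 = {2, 3, 7, 9, 10}
Tree: B1–B2, B1–B3, B1–B4, B4–B5, B5–B6, B3–B7, B1–B8
The largest bag has 5 vertices, giving width 4; this decomposition certifies tw(G) ≤ 4. Conversely, {2, 6, 8, 10, 11} is a clique of size 5, and the vertices of any clique must share a bag in every tree decomposition; so some bag has ≥ 5 vertices and tw(G) ≥ 4. Therefore the treewidth is 4.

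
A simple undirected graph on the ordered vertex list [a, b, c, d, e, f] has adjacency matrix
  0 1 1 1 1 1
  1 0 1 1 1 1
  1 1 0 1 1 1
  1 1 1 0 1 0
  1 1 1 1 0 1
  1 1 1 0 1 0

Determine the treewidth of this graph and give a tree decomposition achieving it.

Treewidth 4.
One optimal decomposition is:
Bags: B1 = {a, b, c, e, f}  B2 = {a, b, c, d, e}
Tree: B1–B2

The largest bag has 5 vertices, giving width 4; this decomposition certifies tw(G) ≤ 4. On the other hand G contains the 5-clique {a, b, c, d, e}. A clique must lie in a single bag of any decomposition, so no decomposition can have width below 4. The upper and lower bounds meet at 4, so that is the treewidth.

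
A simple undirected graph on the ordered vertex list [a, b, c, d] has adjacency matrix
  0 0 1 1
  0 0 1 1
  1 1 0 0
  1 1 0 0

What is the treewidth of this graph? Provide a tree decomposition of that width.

Each bag holds 3 vertices, so the decomposition has width 2, which upper-bounds the treewidth. Since b–c–a–d–b is a cycle in G, G is not acyclic. Forests are exactly the graphs of treewidth ≤ 1, so tw(G) ≥ 2. Therefore the treewidth is 2.

Treewidth 2.
One such decomposition:
Bags: B1 = {a, b, c}  B2 = {a, b, d}
Tree: B1–B2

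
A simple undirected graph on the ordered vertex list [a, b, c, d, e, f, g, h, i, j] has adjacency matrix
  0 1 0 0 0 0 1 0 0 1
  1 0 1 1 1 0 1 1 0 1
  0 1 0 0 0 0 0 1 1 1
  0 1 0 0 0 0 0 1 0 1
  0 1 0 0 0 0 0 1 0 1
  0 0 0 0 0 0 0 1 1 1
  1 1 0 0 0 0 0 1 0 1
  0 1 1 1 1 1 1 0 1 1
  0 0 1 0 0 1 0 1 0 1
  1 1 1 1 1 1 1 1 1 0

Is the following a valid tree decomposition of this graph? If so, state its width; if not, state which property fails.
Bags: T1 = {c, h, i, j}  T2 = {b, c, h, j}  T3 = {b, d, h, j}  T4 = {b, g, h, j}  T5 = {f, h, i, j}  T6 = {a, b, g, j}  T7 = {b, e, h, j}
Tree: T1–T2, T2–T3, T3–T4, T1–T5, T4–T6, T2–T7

Yes; width 3.

Vertex coverage: the bags together contain {a, b, c, d, e, f, g, h, i, j}, the full vertex set. Edge coverage: each edge of G has both endpoints in at least one bag. Running intersection: for every vertex, the bags containing it form a connected subtree. All three properties hold, so this is a valid tree decomposition of width max|bag| − 1 = 3, and hence tw(G) ≤ 3.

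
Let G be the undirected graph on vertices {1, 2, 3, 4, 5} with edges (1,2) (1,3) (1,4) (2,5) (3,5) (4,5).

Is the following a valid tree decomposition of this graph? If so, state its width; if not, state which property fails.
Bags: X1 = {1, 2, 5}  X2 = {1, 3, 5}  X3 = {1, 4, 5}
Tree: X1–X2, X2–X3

Yes; width 2.

Every vertex of G appears in some bag (union = {1, 2, 3, 4, 5}); every edge is covered by a bag; and for each vertex v the set of bags containing v is connected in the bag tree. The decomposition is therefore valid. The largest bag has 3 vertices, so the width is 2.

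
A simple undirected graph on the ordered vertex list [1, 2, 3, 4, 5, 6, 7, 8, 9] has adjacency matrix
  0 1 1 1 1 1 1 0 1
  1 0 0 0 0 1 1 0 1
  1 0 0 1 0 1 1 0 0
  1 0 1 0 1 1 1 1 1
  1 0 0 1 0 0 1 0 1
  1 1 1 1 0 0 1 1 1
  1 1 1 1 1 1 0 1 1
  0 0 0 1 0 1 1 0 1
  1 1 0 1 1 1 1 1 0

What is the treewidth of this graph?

4

A width-4 tree decomposition is:
Bags: B1 = {1, 4, 6, 7, 9}  B2 = {1, 3, 4, 6, 7}  B3 = {1, 2, 6, 7, 9}  B4 = {1, 4, 5, 7, 9}  B5 = {4, 6, 7, 8, 9}
Tree: B1–B2, B1–B3, B1–B4, B1–B5
The largest bag has 5 vertices, giving width 4; this decomposition certifies tw(G) ≤ 4. For the lower bound, the 5 vertices {4, 6, 7, 8, 9} are pairwise adjacent, and any tree decomposition puts a clique entirely inside one bag — forcing width ≥ 4. The upper and lower bounds meet at 4, so that is the treewidth.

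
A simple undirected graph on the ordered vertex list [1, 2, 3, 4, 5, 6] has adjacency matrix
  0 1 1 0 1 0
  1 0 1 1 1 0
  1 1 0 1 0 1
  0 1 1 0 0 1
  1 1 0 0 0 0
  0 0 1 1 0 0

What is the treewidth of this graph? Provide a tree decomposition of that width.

Each bag holds 3 vertices, so the decomposition has width 2, which upper-bounds the treewidth. Conversely, {1, 2, 3} is a clique of size 3, and the vertices of any clique must share a bag in every tree decomposition; so some bag has ≥ 3 vertices and tw(G) ≥ 2. Hence tw(G) = 2 exactly.

Treewidth 2.
Bags: B1 = {3, 4, 6}  B2 = {2, 3, 4}  B3 = {1, 2, 3}  B4 = {1, 2, 5}
Tree: B1–B2, B2–B3, B3–B4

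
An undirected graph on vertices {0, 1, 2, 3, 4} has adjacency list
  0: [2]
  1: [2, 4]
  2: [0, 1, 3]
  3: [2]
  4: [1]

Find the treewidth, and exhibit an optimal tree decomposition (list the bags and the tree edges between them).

The largest bag has 2 vertices, giving width 1; this decomposition certifies tw(G) ≤ 1. G has an edge, so its treewidth is at least 1. Combining the bounds, tw(G) = 1.

Treewidth 1.
One such decomposition:
Bags: B1 = {2, 3}  B2 = {0, 2}  B3 = {1, 2}  B4 = {1, 4}
Tree: B1–B2, B2–B3, B3–B4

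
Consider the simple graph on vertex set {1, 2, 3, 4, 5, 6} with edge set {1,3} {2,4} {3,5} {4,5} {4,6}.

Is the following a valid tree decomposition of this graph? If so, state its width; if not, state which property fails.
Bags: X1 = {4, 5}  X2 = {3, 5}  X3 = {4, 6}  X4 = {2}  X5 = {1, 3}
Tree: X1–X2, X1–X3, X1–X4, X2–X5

No — edge (4,2) lies in no bag.

A tree decomposition must satisfy three properties: every vertex lies in some bag; for every edge, both endpoints lie together in some bag; and for every vertex, the bags containing it form a connected subtree. Here edge (4,2) lies in no bag, so the decomposition is invalid.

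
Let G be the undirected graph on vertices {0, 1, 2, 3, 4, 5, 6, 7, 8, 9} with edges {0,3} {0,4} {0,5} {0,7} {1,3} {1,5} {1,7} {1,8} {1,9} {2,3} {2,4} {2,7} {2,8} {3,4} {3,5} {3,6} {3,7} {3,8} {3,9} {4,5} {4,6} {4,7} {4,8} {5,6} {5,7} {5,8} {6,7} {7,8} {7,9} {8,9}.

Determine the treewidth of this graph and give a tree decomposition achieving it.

Every bag has size at most 5, so the width is 5 − 1 = 4 and tw(G) ≤ 4. Conversely, {1, 3, 7, 8, 9} is a clique of size 5, and the vertices of any clique must share a bag in every tree decomposition; so some bag has ≥ 5 vertices and tw(G) ≥ 4. Hence tw(G) = 4 exactly.

Treewidth 4.
Bags: B1 = {1, 3, 5, 7, 8}  B2 = {1, 3, 7, 8, 9}  B3 = {3, 4, 5, 7, 8}  B4 = {2, 3, 4, 7, 8}  B5 = {0, 3, 4, 5, 7}  B6 = {3, 4, 5, 6, 7}
Tree: B1–B2, B1–B3, B3–B4, B3–B5, B5–B6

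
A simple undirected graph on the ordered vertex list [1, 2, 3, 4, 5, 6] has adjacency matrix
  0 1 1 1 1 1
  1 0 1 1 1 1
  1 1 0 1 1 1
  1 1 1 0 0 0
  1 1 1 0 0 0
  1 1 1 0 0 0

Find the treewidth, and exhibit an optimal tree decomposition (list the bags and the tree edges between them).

Treewidth 3.
One optimal decomposition is:
Bags: B1 = {1, 2, 3, 4}  B2 = {1, 2, 3, 6}  B3 = {1, 2, 3, 5}
Tree: B1–B2, B2–B3

Every bag has size at most 4, so the width is 4 − 1 = 3 and tw(G) ≤ 3. For the lower bound, the 4 vertices {1, 2, 3, 4} are pairwise adjacent, and any tree decomposition puts a clique entirely inside one bag — forcing width ≥ 3. The upper and lower bounds meet at 3, so that is the treewidth.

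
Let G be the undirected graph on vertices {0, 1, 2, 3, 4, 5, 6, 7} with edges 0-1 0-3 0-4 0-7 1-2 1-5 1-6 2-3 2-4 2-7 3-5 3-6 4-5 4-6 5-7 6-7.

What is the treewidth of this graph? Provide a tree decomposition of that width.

Each bag holds 5 vertices, so the decomposition has width 4, which upper-bounds the treewidth. For the lower bound: the 5 vertex sets {1,6}, {2,3}, {5,7}, {4}, {0} are disjoint, each induces a connected subgraph, and every pair is joined by at least one edge of G. Contracting each set to a single vertex therefore yields K_{5} as a minor, and since treewidth is minor-monotone, tw(G) ≥ tw(K_{5}) = 4. The upper and lower bounds meet at 4, so that is the treewidth.

Treewidth 4.
One optimal decomposition is:
Bags: B1 = {1, 3, 4, 6, 7}  B2 = {1, 2, 3, 4, 7}  B3 = {1, 3, 4, 5, 7}  B4 = {0, 1, 3, 4, 7}
Tree: B1–B2, B2–B3, B3–B4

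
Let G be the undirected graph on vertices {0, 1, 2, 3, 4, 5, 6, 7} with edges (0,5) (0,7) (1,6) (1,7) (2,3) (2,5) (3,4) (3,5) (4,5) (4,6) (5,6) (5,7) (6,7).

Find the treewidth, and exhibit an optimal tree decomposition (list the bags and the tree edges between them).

The largest bag has 3 vertices, giving width 2; this decomposition certifies tw(G) ≤ 2. For the lower bound, the 3 vertices {1, 6, 7} are pairwise adjacent, and any tree decomposition puts a clique entirely inside one bag — forcing width ≥ 2. Combining the bounds, tw(G) = 2.

Treewidth 2.
Bags: B1 = {3, 4, 5}  B2 = {4, 5, 6}  B3 = {5, 6, 7}  B4 = {0, 5, 7}  B5 = {1, 6, 7}  B6 = {2, 3, 5}
Tree: B1–B2, B2–B3, B3–B4, B3–B5, B1–B6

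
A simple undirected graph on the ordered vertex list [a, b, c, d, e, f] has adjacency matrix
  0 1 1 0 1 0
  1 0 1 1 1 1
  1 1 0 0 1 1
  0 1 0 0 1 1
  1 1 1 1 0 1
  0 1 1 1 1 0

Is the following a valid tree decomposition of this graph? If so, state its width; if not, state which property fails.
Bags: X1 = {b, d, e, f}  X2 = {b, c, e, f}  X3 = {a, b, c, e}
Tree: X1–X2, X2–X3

Vertex coverage: the bags together contain {a, b, c, d, e, f}, the full vertex set. Edge coverage: each edge of G has both endpoints in at least one bag. Running intersection: for every vertex, the bags containing it form a connected subtree. All three properties hold, so this is a valid tree decomposition of width max|bag| − 1 = 3, and hence tw(G) ≤ 3.

Yes; width 3.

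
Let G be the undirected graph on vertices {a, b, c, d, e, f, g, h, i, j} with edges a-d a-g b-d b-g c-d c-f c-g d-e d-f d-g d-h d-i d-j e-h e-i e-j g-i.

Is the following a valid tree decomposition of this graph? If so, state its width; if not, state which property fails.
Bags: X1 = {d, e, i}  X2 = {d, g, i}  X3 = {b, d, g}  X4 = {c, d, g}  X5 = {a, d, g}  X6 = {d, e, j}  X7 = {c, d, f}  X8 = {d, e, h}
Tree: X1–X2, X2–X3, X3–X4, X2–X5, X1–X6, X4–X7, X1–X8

Yes; width 2.

Checking the three conditions: (i) the bags cover all of {a, b, c, d, e, f, g, h, i, j}; (ii) for each edge, some bag contains both endpoints; (iii) the bags containing any fixed vertex form a subtree. All hold, so the decomposition is valid with width 3 − 1 = 2.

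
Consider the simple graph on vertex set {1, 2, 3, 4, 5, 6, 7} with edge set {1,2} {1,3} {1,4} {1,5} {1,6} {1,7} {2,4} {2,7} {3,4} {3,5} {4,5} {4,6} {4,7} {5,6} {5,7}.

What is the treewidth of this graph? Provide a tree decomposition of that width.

The largest bag has 4 vertices, giving width 3; this decomposition certifies tw(G) ≤ 3. For the lower bound, the 4 vertices {1, 2, 4, 7} are pairwise adjacent, and any tree decomposition puts a clique entirely inside one bag — forcing width ≥ 3. The upper and lower bounds meet at 3, so that is the treewidth.

Treewidth 3.
Bags: B1 = {1, 3, 4, 5}  B2 = {1, 4, 5, 7}  B3 = {1, 4, 5, 6}  B4 = {1, 2, 4, 7}
Tree: B1–B2, B1–B3, B2–B4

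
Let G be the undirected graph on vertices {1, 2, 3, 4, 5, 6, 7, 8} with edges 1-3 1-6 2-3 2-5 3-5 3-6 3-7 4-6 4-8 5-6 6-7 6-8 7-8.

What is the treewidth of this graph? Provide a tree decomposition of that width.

Treewidth 2.
One optimal decomposition is:
Bags: B1 = {3, 6, 7}  B2 = {3, 5, 6}  B3 = {2, 3, 5}  B4 = {6, 7, 8}  B5 = {1, 3, 6}  B6 = {4, 6, 8}
Tree: B1–B2, B2–B3, B1–B4, B1–B5, B4–B6

Each bag holds 3 vertices, so the decomposition has width 2, which upper-bounds the treewidth. Conversely, {2, 3, 5} is a clique of size 3, and the vertices of any clique must share a bag in every tree decomposition; so some bag has ≥ 3 vertices and tw(G) ≥ 2. Therefore the treewidth is 2.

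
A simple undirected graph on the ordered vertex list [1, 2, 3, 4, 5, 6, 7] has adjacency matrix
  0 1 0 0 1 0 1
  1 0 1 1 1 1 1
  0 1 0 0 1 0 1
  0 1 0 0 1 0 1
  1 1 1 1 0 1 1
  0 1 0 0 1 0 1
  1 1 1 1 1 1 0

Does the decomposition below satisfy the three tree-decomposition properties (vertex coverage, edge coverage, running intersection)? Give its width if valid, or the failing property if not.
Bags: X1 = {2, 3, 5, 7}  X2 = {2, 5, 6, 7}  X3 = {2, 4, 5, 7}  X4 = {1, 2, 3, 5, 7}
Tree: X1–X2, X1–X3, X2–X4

No — bags containing vertex 3 are not connected in the tree.

A tree decomposition must satisfy three properties: every vertex lies in some bag; for every edge, both endpoints lie together in some bag; and for every vertex, the bags containing it form a connected subtree. Here bags containing vertex 3 are not connected in the tree, so the decomposition is invalid.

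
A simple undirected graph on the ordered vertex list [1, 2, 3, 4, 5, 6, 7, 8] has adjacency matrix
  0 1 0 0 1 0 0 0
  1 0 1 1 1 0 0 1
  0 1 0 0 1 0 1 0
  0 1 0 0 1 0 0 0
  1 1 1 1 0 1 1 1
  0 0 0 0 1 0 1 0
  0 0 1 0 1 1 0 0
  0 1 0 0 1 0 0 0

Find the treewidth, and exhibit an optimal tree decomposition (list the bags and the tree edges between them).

Treewidth 2.
Bags: B1 = {3, 5, 7}  B2 = {2, 3, 5}  B3 = {1, 2, 5}  B4 = {2, 5, 8}  B5 = {2, 4, 5}  B6 = {5, 6, 7}
Tree: B1–B2, B2–B3, B2–B4, B2–B5, B1–B6

Every bag has size at most 3, so the width is 3 − 1 = 2 and tw(G) ≤ 2. Conversely, {2, 5, 8} is a clique of size 3, and the vertices of any clique must share a bag in every tree decomposition; so some bag has ≥ 3 vertices and tw(G) ≥ 2. The upper and lower bounds meet at 2, so that is the treewidth.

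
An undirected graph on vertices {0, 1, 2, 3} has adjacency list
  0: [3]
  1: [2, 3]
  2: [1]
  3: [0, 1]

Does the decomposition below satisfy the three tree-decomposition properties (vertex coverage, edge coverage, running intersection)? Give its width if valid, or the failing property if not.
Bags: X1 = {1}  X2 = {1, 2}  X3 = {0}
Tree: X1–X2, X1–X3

No — vertex 3 appears in no bag.

A tree decomposition must satisfy three properties: every vertex lies in some bag; for every edge, both endpoints lie together in some bag; and for every vertex, the bags containing it form a connected subtree. Here vertex 3 appears in no bag, so the decomposition is invalid.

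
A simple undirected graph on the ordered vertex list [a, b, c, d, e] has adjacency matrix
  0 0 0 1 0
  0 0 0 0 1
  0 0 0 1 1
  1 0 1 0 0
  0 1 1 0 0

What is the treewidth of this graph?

1

A width-1 tree decomposition is:
Bags: B1 = {b, e}  B2 = {c, e}  B3 = {c, d}  B4 = {a, d}
Tree: B1–B2, B2–B3, B3–B4
Every bag has size at most 2, so the width is 2 − 1 = 1 and tw(G) ≤ 1. Since G has at least one edge (e.g. b–e), it is not an edgeless graph, so tw(G) ≥ 1. Therefore the treewidth is 1.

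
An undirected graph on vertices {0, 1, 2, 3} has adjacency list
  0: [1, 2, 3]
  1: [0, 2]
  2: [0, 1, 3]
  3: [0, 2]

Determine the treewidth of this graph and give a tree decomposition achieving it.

Treewidth 2.
One optimal decomposition is:
Bags: B1 = {0, 1, 2}  B2 = {0, 2, 3}
Tree: B1–B2

Each bag holds 3 vertices, so the decomposition has width 2, which upper-bounds the treewidth. Conversely, {0, 1, 2} is a clique of size 3, and the vertices of any clique must share a bag in every tree decomposition; so some bag has ≥ 3 vertices and tw(G) ≥ 2. Hence tw(G) = 2 exactly.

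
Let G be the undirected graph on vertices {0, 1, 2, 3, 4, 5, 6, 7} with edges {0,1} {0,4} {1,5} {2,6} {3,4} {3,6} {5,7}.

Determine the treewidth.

1

A width-1 tree decomposition is:
Bags: B1 = {5, 7}  B2 = {1, 5}  B3 = {0, 1}  B4 = {0, 4}  B5 = {3, 4}  B6 = {3, 6}  B7 = {2, 6}
Tree: B1–B2, B2–B3, B3–B4, B4–B5, B5–B6, B6–B7
The largest bag has 2 vertices, giving width 1; this decomposition certifies tw(G) ≤ 1. Since G has at least one edge (e.g. 7–5), it is not an edgeless graph, so tw(G) ≥ 1. Therefore the treewidth is 1.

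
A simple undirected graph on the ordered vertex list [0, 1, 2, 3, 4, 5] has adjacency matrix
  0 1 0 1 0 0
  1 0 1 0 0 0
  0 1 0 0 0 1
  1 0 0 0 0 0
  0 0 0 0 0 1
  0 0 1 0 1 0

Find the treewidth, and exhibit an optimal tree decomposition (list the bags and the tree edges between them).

The largest bag has 2 vertices, giving width 1; this decomposition certifies tw(G) ≤ 1. G has an edge, so its treewidth is at least 1. The upper and lower bounds meet at 1, so that is the treewidth.

Treewidth 1.
One such decomposition:
Bags: B1 = {4, 5}  B2 = {2, 5}  B3 = {1, 2}  B4 = {0, 1}  B5 = {0, 3}
Tree: B1–B2, B2–B3, B3–B4, B4–B5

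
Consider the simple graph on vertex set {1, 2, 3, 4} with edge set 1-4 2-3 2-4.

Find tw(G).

A width-1 tree decomposition is:
Bags: B1 = {1, 4}  B2 = {2, 4}  B3 = {2, 3}
Tree: B1–B2, B2–B3
Every bag has size at most 2, so the width is 2 − 1 = 1 and tw(G) ≤ 1. G has an edge, so its treewidth is at least 1. Therefore the treewidth is 1.

1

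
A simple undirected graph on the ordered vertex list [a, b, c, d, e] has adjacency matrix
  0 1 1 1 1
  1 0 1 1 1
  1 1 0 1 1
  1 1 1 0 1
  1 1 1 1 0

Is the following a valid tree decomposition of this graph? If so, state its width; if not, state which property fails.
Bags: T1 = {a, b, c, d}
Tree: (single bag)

A tree decomposition must satisfy three properties: every vertex lies in some bag; for every edge, both endpoints lie together in some bag; and for every vertex, the bags containing it form a connected subtree. Here vertex e appears in no bag, so the decomposition is invalid.

No — vertex e appears in no bag.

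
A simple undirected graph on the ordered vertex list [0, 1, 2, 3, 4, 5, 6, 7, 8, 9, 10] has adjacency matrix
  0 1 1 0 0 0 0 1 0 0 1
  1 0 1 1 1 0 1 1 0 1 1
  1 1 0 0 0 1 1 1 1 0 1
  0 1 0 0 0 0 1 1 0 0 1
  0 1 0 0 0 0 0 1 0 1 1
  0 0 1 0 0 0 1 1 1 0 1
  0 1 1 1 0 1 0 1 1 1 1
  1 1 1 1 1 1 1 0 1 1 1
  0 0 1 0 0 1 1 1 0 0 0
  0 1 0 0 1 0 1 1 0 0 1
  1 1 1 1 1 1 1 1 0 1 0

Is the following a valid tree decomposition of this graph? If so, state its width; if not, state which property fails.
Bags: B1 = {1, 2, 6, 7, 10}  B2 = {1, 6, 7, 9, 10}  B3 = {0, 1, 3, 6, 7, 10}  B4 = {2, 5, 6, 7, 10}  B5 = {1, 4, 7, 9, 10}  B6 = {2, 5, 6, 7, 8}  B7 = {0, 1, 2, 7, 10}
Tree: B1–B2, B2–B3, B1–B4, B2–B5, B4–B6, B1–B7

No — bags containing vertex 0 are not connected in the tree.

A tree decomposition must satisfy three properties: every vertex lies in some bag; for every edge, both endpoints lie together in some bag; and for every vertex, the bags containing it form a connected subtree. Here bags containing vertex 0 are not connected in the tree, so the decomposition is invalid.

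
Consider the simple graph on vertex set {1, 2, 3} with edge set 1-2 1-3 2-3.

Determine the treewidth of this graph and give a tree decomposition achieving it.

With just one bag of size 3, the width is 3 − 1 = 2, so tw(G) ≤ 2. Conversely, {1, 2, 3} is a clique of size 3, and the vertices of any clique must share a bag in every tree decomposition; so some bag has ≥ 3 vertices and tw(G) ≥ 2. Combining the bounds, tw(G) = 2.

Treewidth 2.
One optimal decomposition is:
Bags: B1 = {1, 2, 3}
Tree: (single bag)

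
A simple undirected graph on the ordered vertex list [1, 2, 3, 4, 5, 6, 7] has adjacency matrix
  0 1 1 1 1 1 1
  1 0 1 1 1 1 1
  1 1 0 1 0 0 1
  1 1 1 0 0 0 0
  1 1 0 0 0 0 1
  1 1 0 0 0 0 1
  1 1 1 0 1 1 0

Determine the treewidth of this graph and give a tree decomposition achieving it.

Treewidth 3.
One optimal decomposition is:
Bags: B1 = {1, 2, 3, 7}  B2 = {1, 2, 3, 4}  B3 = {1, 2, 5, 7}  B4 = {1, 2, 6, 7}
Tree: B1–B2, B1–B3, B3–B4

Every bag has size at most 4, so the width is 4 − 1 = 3 and tw(G) ≤ 3. Conversely, {1, 2, 3, 4} is a clique of size 4, and the vertices of any clique must share a bag in every tree decomposition; so some bag has ≥ 4 vertices and tw(G) ≥ 3. Therefore the treewidth is 3.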